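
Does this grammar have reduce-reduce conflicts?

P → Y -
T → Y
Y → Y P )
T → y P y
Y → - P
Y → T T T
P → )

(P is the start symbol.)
A reduce-reduce conflict occurs when an LR(0) state has two complete items [A → α .] and [B → β .] — both call for a reduction, and with no lookahead the parser cannot choose between them.

Augment with P' → P and build the canonical LR(0) collection (I0 = CLOSURE({[P' → . P]}), then GOTO on every symbol after a dot until no new states appear). It has 16 states:
  I0: { [P → . )], [P → . Y -], [P' → . P], [T → . Y], [T → . y P y], [Y → . - P], [Y → . T T T], [Y → . Y P )] }  — shift
  I1: { [P → ) .] }  — reduce
  I2: { [P → . )], [P → . Y -], [T → . Y], [T → . y P y], [Y → - . P], [Y → . - P], [Y → . T T T], [Y → . Y P )] }  — shift
  I3: { [P' → P .] }  — accept
  I4: { [T → . Y], [T → . y P y], [Y → . - P], [Y → . T T T], [Y → . Y P )], [Y → T . T T] }  — shift
  I5: { [P → . )], [P → . Y -], [P → Y . -], [T → . Y], [T → . y P y], [T → Y .], [Y → . - P], [Y → . T T T], [Y → . Y P )], [Y → Y . P )] }  — shift, reduce
  I6: { [P → . )], [P → . Y -], [T → . Y], [T → . y P y], [T → y . P y], [Y → . - P], [Y → . T T T], [Y → . Y P )] }  — shift
  I7: { [T → y P . y] }  — shift
  I8: { [T → y P y .] }  — reduce
  I9: { [P → . )], [P → . Y -], [P → Y - .], [T → . Y], [T → . y P y], [Y → - . P], [Y → . - P], [Y → . T T T], [Y → . Y P )] }  — shift, reduce
  I10: { [Y → Y P . )] }  — shift
  I11: { [Y → Y P ) .] }  — reduce
  I12: { [Y → - P .] }  — reduce
  I13: { [T → . Y], [T → . y P y], [Y → . - P], [Y → . T T T], [Y → . Y P )], [Y → T . T T], [Y → T T . T] }  — shift
  I14: { [P → . )], [P → . Y -], [T → . Y], [T → . y P y], [T → Y .], [Y → . - P], [Y → . T T T], [Y → . Y P )], [Y → Y . P )] }  — shift, reduce
  I15: { [T → . Y], [T → . y P y], [Y → . - P], [Y → . T T T], [Y → . Y P )], [Y → T . T T], [Y → T T . T], [Y → T T T .] }  — shift, reduce

No state contains more than one complete item.

Answer: No reduce-reduce conflicts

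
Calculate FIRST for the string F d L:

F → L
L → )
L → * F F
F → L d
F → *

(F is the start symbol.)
{ ')', '*' }

FIRST sets of the non-terminals involved (from the grammar, by fixed-point iteration):
  FIRST(F) = { ')', '*' }

To compute FIRST(F d L), process the symbols left to right:
Symbol F is a non-terminal. Add FIRST(F) \ {ε} = { ')', '*' }
F is not nullable (ε ∉ FIRST(F)), so stop here.
FIRST(F d L) = { ')', '*' }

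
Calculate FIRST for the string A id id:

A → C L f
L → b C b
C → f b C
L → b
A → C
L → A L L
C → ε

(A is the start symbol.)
{ 'b', 'f', 'id' }

FIRST sets of the non-terminals involved (from the grammar, by fixed-point iteration):
  FIRST(A) = { 'b', 'f', ε }

To compute FIRST(A id id), process the symbols left to right:
Symbol A is a non-terminal. Add FIRST(A) \ {ε} = { 'b', 'f' }
A is nullable (ε ∈ FIRST(A)), continue to the next symbol.
Symbol id is a terminal. Add 'id' and stop.
FIRST(A id id) = { 'b', 'f', 'id' }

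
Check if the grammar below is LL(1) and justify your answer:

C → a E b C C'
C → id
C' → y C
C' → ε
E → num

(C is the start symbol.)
No. Predict set conflict for C': { 'y' }

A grammar is LL(1) if for each non-terminal N with multiple productions, the predict sets of those productions are pairwise disjoint, where PREDICT(N → α) = (FIRST(α) \ {ε}) ∪ (FOLLOW(N) if α ⇒* ε).

Relevant sets:
  FOLLOW(C') = { $, 'y' }

For C:
  PREDICT(C → a E b C C') = { 'a' }
  PREDICT(C → id) = { 'id' }
For C':
  PREDICT(C' → y C) = { 'y' }
  PREDICT(C' → ε) = { $, 'y' }
E has a single production, so nothing to check there.

Conflict found: Predict set conflict for C': { 'y' }
The grammar is NOT LL(1).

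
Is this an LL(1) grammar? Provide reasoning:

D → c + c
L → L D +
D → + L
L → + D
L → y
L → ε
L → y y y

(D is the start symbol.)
No. Predict set conflict for L: { '+' }

Relevant sets:
  FIRST(L) = { '+', 'c', 'y', ε }
  FIRST(D) = { '+', 'c' }
  FOLLOW(L) = { $, '+', 'c' }

For D:
  PREDICT(D → c '+' c) = { 'c' }
  PREDICT(D → '+' L) = { '+' }
For L:
  PREDICT(L → L D '+') = { '+', 'c', 'y' }
  PREDICT(L → '+' D) = { '+' }
  PREDICT(L → y) = { 'y' }
  PREDICT(L → ε) = { $, '+', 'c' }
  PREDICT(L → y y y) = { 'y' }

Conflict found: Predict set conflict for L: { '+' }
The grammar is NOT LL(1).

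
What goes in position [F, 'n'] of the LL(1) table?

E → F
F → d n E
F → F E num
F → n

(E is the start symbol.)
To find M[F, 'n'], we find productions for F where 'n' is in the predict set (PREDICT(N → α) = (FIRST(α) \ {ε}) ∪ (FOLLOW(N) if α ⇒* ε)).

Relevant sets:
  FIRST(F) = { 'd', 'n' }

F → d n E: PREDICT = { 'd' }
F → F E num: PREDICT = { 'd', 'n' }
  'n' is in predict set, so this production goes in M[F, 'n']
F → n: PREDICT = { 'n' }
  'n' is in predict set, so this production goes in M[F, 'n']

M[F, 'n'] = F → F E num, F → n  (a multiply-defined cell — the grammar is not LL(1))

Answer: F → F E num, F → n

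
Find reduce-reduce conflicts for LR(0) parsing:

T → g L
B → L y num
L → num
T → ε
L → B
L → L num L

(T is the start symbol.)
A reduce-reduce conflict occurs when an LR(0) state has two complete items [A → α .] and [B → β .] — both call for a reduction, and with no lookahead the parser cannot choose between them.

Augment with T' → T and build the canonical LR(0) collection (I0 = CLOSURE({[T' → . T]}), then GOTO on every symbol after a dot until no new states appear). It has 10 states:
  I0: { [T → . g L], [T → .], [T' → . T] }  — shift, reduce
  I1: { [T' → T .] }  — accept
  I2: { [B → . L y num], [L → . B], [L → . L num L], [L → . num], [T → g . L] }  — shift
  I3: { [L → B .] }  — reduce
  I4: { [B → L . y num], [L → L . num L], [T → g L .] }  — shift, reduce
  I5: { [L → num .] }  — reduce
  I6: { [B → . L y num], [L → . B], [L → . L num L], [L → . num], [L → L num . L] }  — shift
  I7: { [B → L y . num] }  — shift
  I8: { [B → L y num .] }  — reduce
  I9: { [B → L . y num], [L → L . num L], [L → L num L .] }  — shift, reduce

No state contains more than one complete item.

Answer: No reduce-reduce conflicts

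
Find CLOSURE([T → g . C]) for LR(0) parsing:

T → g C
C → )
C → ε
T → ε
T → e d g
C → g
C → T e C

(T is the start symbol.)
{ [C → . )], [C → . T e C], [C → . g], [C → .], [T → . e d g], [T → . g C], [T → .], [T → g . C] }

To compute CLOSURE, for each item [A → α.Bβ] where B is a non-terminal, add [B → .γ] for all productions B → γ; repeat for the newly added items until nothing changes.

Start with: [T → g . C]
  [T → g . C] has the dot before C: add [C → . )], [C → .], [C → . g], [C → . T e C]
  [C → . T e C] has the dot before T: add [T → . g C], [T → .], [T → . e d g]
No further items can be added.

CLOSURE = { [C → . )], [C → . T e C], [C → . g], [C → .], [T → . e d g], [T → . g C], [T → .], [T → g . C] }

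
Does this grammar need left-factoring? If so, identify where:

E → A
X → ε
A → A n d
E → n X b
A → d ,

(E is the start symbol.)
No, left-factoring is not needed

Left-factoring is needed when two productions for the same non-terminal
share a common prefix on the right-hand side.

Productions for E:
  E → A
  E → n X b
Productions for A:
  A → A n d
  A → d ,

No common prefixes found.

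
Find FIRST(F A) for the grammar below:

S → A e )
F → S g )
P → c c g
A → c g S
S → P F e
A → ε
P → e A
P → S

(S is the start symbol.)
FIRST sets of the non-terminals involved (from the grammar, by fixed-point iteration):
  FIRST(F) = { 'c', 'e' }

To compute FIRST(F A), process the symbols left to right:
Symbol F is a non-terminal. Add FIRST(F) \ {ε} = { 'c', 'e' }
F is not nullable (ε ∉ FIRST(F)), so stop here.
FIRST(F A) = { 'c', 'e' }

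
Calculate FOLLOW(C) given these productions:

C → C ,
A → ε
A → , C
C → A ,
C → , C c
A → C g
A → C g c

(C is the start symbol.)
{ $, ',', 'c', 'g' }

To compute FOLLOW(C), find every occurrence of C on a right-hand side N → α C β: add FIRST(β) \ {ε}, and if β is empty or nullable also add FOLLOW(N). Iterate to a fixed point.

C is the start symbol, so $ ∈ FOLLOW(C).
In C → C ,: C is followed by ',', add FIRST(',') \ {ε} = { ',' }
In A → , C: C is at the end, add FOLLOW(A)
In C → , C c: C is followed by c, add FIRST(c) \ {ε} = { 'c' }
In A → C g: C is followed by g, add FIRST(g) \ {ε} = { 'g' }
In A → C g c: C is followed by g c, add FIRST(g c) \ {ε} = { 'g' }

The FOLLOW sets referred to above (computed the same way, to a fixed point):
  FOLLOW(A) = { ',' }

Taking the union: FOLLOW(C) = { $, ',', 'c', 'g' }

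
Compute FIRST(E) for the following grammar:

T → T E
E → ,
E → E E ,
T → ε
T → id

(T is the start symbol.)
{ ',' }

To compute FIRST(E), examine every production with E on the left-hand side, reading each right-hand side left to right until a non-nullable symbol is reached.

From E → ,:
  - ',' is a terminal: add ',' and stop
From E → E E ,:
  - E is the symbol being defined: contributes nothing new
    E is not nullable, so stop

Collecting: FIRST(E) = { ',' }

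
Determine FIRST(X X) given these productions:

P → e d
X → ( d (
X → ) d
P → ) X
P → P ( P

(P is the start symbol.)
FIRST sets of the non-terminals involved (from the grammar, by fixed-point iteration):
  FIRST(X) = { '(', ')' }

To compute FIRST(X X), process the symbols left to right:
Symbol X is a non-terminal. Add FIRST(X) \ {ε} = { '(', ')' }
X is not nullable (ε ∉ FIRST(X)), so stop here.
FIRST(X X) = { '(', ')' }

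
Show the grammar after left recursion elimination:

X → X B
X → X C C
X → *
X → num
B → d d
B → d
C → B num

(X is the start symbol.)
X is directly left-recursive. The standard transformation for
  A → A α₁ | ... | A α_m | β₁ | ... | β_n
is
  A  → β₁ A' | ... | β_n A'
  A' → α₁ A' | ... | α_m A' | ε

X → * becomes X → * X'
X → num becomes X → num X'
X → X B becomes X' → B X'
X → X C C becomes X' → C C X'
Add X' → ε

Productions for other non-terminals are unchanged:
  B → d d
  B → d
  C → B num

Resulting grammar:
X → * X'
X → num X'
X' → B X'
X' → C C X'
X' → ε
B → d d
B → d
C → B num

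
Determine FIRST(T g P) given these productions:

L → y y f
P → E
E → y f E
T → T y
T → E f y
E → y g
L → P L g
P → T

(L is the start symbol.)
{ 'y' }

FIRST sets of the non-terminals involved (from the grammar, by fixed-point iteration):
  FIRST(T) = { 'y' }

To compute FIRST(T g P), process the symbols left to right:
Symbol T is a non-terminal. Add FIRST(T) \ {ε} = { 'y' }
T is not nullable (ε ∉ FIRST(T)), so stop here.
FIRST(T g P) = { 'y' }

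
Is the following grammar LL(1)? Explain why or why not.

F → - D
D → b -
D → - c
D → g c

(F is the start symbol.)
Yes, the grammar is LL(1).

For D:
  PREDICT(D → b '-') = { 'b' }
  PREDICT(D → '-' c) = { '-' }
  PREDICT(D → g c) = { 'g' }
F has a single production, so nothing to check there.

All predict sets are disjoint. The grammar IS LL(1).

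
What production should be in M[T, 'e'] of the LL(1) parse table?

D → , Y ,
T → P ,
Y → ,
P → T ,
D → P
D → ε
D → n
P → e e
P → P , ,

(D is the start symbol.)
To find M[T, 'e'], we find productions for T where 'e' is in the predict set (PREDICT(N → α) = (FIRST(α) \ {ε}) ∪ (FOLLOW(N) if α ⇒* ε)).

Relevant sets:
  FIRST(P) = { 'e' }

T → P ,: PREDICT = { 'e' }
  'e' is in predict set, so this production goes in M[T, 'e']

M[T, 'e'] = T → P ,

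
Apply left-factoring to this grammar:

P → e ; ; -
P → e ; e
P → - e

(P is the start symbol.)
P → e ; P'
P' → ; -
P' → e
P → - e

Left-factoring transforms A → αβ₁ | αβ₂ into A → αA' and A' → β₁ | β₂
(α is the longest common prefix among the alternatives). Repeat until
no nonterminal has two alternatives with a common prefix.

Round 1: P has alternatives sharing prefix 'e ;'. Introduce P': P → e ; P'
  Add: P' → ; -
  Add: P' → e

No remaining common prefixes — done.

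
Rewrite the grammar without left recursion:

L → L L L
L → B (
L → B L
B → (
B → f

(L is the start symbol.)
L → B ( L'
L → B L L'
L' → L L L'
L' → ε
B → (
B → f

L is directly left-recursive. The standard transformation for
  A → A α₁ | ... | A α_m | β₁ | ... | β_n
is
  A  → β₁ A' | ... | β_n A'
  A' → α₁ A' | ... | α_m A' | ε

L → B ( becomes L → B ( L'
L → B L becomes L → B L L'
L → L L L becomes L' → L L L'
Add L' → ε

Productions for other non-terminals are unchanged:
  B → (
  B → f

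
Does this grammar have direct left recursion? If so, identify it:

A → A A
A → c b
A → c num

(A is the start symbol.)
Direct left recursion occurs when N → N α for some non-terminal N (the right-hand side begins with the left-hand side itself).

A → A A: LEFT RECURSIVE (starts with A)
A → c b: starts with c
A → c num: starts with c

The grammar has direct left recursion on: A.

Answer: Yes, A is left-recursive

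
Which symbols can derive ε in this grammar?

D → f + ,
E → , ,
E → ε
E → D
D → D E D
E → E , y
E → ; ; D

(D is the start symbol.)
A non-terminal is nullable if it can derive ε (the empty string): either it has an ε-production, or it has a production whose right-hand side consists entirely of nullable non-terminals.

ε-productions: E → ε
So E is immediately nullable.
No further non-terminal can be added: every production for the remaining non-terminals contains a terminal or a non-nullable non-terminal.
Nullable = { 'E' }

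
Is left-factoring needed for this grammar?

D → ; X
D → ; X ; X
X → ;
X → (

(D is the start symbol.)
Yes, D has productions with common prefix '; X'

Left-factoring is needed when two productions for the same non-terminal
share a common prefix on the right-hand side.

Productions for D:
  D → ; X
  D → ; X ; X
Productions for X:
  X → ;
  X → (

Found common prefix '; X' in productions for D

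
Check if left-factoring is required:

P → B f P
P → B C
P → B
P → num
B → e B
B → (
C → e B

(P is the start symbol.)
Yes, P has productions with common prefix 'B'

Left-factoring is needed when two productions for the same non-terminal
share a common prefix on the right-hand side.

Productions for P:
  P → B f P
  P → B C
  P → B
  P → num
Productions for B:
  B → e B
  B → (

Found common prefix 'B' in productions for P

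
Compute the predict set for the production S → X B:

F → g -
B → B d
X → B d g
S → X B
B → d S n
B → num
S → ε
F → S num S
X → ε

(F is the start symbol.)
{ 'd', 'num' }

PREDICT(S → X B) = (FIRST(RHS) \ {ε}) ∪ (FOLLOW(S) if ε ∈ FIRST(RHS), i.e. RHS ⇒* ε)
FIRST(X) = { 'd', 'num', ε }
FIRST(B) = { 'd', 'num' }
FIRST(X B) = { 'd', 'num' }
ε ∉ FIRST(X B), so FOLLOW(S) is not added.
PREDICT(S → X B) = { 'd', 'num' }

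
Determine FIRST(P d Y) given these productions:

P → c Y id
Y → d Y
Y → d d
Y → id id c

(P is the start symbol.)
{ 'c' }

FIRST sets of the non-terminals involved (from the grammar, by fixed-point iteration):
  FIRST(P) = { 'c' }

To compute FIRST(P d Y), process the symbols left to right:
Symbol P is a non-terminal. Add FIRST(P) \ {ε} = { 'c' }
P is not nullable (ε ∉ FIRST(P)), so stop here.
FIRST(P d Y) = { 'c' }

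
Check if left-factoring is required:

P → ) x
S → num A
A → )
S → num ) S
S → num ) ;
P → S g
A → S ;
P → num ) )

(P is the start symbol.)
Left-factoring is needed when two productions for the same non-terminal
share a common prefix on the right-hand side.

Productions for P:
  P → ) x
  P → S g
  P → num ) )
Productions for S:
  S → num A
  S → num ) S
  S → num ) ;
Productions for A:
  A → )
  A → S ;

Found common prefix 'num' in productions for S

Answer: Yes, S has productions with common prefix 'num'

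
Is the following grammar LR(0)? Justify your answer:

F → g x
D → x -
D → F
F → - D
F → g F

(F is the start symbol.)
A grammar is LR(0) if no state in the canonical LR(0) collection has:
  - both a shift item (dot before a terminal) and a complete item (shift-reduce conflict), or
  - two or more complete items (reduce-reduce conflict; the accept item [F' → F .] counts as a complete item here).

Augment with F' → F and build the canonical LR(0) collection (I0 = CLOSURE({[F' → . F]}), then GOTO on every symbol after a dot until no new states appear). It has 10 states:
  I0: { [F → . - D], [F → . g F], [F → . g x], [F' → . F] }  — shift
  I1: { [D → . F], [D → . x -], [F → - . D], [F → . - D], [F → . g F], [F → . g x] }  — shift
  I2: { [F' → F .] }  — accept
  I3: { [F → . - D], [F → . g F], [F → . g x], [F → g . F], [F → g . x] }  — shift
  I4: { [F → g F .] }  — reduce
  I5: { [F → g x .] }  — reduce
  I6: { [F → - D .] }  — reduce
  I7: { [D → F .] }  — reduce
  I8: { [D → x . -] }  — shift
  I9: { [D → x - .] }  — reduce

Every state is either a pure shift/goto state or contains exactly one complete item and nothing to shift — no conflicts. The grammar is LR(0).

Answer: Yes, the grammar is LR(0)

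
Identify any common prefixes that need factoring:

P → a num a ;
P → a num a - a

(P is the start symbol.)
Left-factoring is needed when two productions for the same non-terminal
share a common prefix on the right-hand side.

Productions for P:
  P → a num a ;
  P → a num a - a

Found common prefix 'a num a' in productions for P

Answer: Yes, P has productions with common prefix 'a num a'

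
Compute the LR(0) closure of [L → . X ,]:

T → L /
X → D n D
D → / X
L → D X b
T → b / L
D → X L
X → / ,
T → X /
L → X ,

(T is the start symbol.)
To compute CLOSURE, for each item [A → α.Bβ] where B is a non-terminal, add [B → .γ] for all productions B → γ; repeat for the newly added items until nothing changes.

Start with: [L → . X ,]
  [L → . X ,] has the dot before X: add [X → . D n D], [X → . / ,]
  [X → . D n D] has the dot before D: add [D → . / X], [D → . X L]
No further items can be added.

CLOSURE = { [D → . / X], [D → . X L], [L → . X ,], [X → . / ,], [X → . D n D] }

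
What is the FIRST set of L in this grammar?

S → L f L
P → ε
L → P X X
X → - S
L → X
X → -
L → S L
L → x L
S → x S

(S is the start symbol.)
{ '-', 'x' }

To compute FIRST(L), examine every production with L on the left-hand side, reading each right-hand side left to right until a non-nullable symbol is reached.

FIRST sets of the other non-terminals involved (by the same procedure, iterated to a fixed point):
  FIRST(P) = { ε }
  FIRST(X) = { '-' }
  FIRST(S) = { '-', 'x' }

From L → P X X:
  - P is a non-terminal: add FIRST(P) \ {ε} = { }
    P is nullable, so continue to the next symbol
  - X is a non-terminal: add FIRST(X) \ {ε} = { '-' }
    X is not nullable, so stop
From L → X:
  - X is a non-terminal: add FIRST(X) \ {ε} = { '-' }
    X is not nullable, so stop
From L → S L:
  - S is a non-terminal: add FIRST(S) \ {ε} = { '-', 'x' }
    S is not nullable, so stop
From L → x L:
  - x is a terminal: add 'x' and stop

Collecting: FIRST(L) = { '-', 'x' }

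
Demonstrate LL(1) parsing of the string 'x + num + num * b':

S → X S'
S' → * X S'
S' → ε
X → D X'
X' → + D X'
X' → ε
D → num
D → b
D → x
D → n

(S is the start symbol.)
Stack is shown with the top on the left.

Stack        Input                Action
----------------------------------------
S $          x + num + num * b $  output S → X S'
X S' $       x + num + num * b $  output X → D X'
D X' S' $    x + num + num * b $  output D → x
x X' S' $    x + num + num * b $  match 'x'
X' S' $      + num + num * b $    output X' → + D X'
+ D X' S' $  + num + num * b $    match '+'
D X' S' $    num + num * b $      output D → num
num X' S' $  num + num * b $      match 'num'
X' S' $      + num * b $          output X' → + D X'
+ D X' S' $  + num * b $          match '+'
D X' S' $    num * b $            output D → num
num X' S' $  num * b $            match 'num'
X' S' $      * b $                output X' → ε
S' $         * b $                output S' → * X S'
* X S' $     * b $                match '*'
X S' $       b $                  output X → D X'
D X' S' $    b $                  output D → b
b X' S' $    b $                  match 'b'
X' S' $      $                    output X' → ε
S' $         $                    output S' → ε
$            $                    accept

The string is accepted.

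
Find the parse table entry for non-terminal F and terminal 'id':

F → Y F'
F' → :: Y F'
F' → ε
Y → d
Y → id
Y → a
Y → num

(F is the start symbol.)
F → Y F'

To find M[F, 'id'], we find productions for F where 'id' is in the predict set (PREDICT(N → α) = (FIRST(α) \ {ε}) ∪ (FOLLOW(N) if α ⇒* ε)).

Relevant sets:
  FIRST(Y) = { 'a', 'd', 'id', 'num' }

F → Y F': PREDICT = { 'a', 'd', 'id', 'num' }
  'id' is in predict set, so this production goes in M[F, 'id']

M[F, 'id'] = F → Y F'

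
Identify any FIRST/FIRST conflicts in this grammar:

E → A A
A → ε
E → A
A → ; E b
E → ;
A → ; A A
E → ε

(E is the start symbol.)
Yes. E → A A / E → A on { ';', ε }; E → A A / E → ';' on { ';' }; E → A A / E → ε on { ε }; E → A / E → ';' on { ';' }; E → A / E → ε on { ε }; A → ';' E b / A → ';' A A on { ';' }

A FIRST/FIRST conflict occurs when two productions N → α and N → β for the same non-terminal have FIRST(α) ∩ FIRST(β) ≠ ∅ (with ε ∈ FIRST of a nullable right-hand side, so two nullable alternatives also conflict).

FIRST sets of the non-terminals at (or reachable through a nullable prefix from) the front of some alternative:
  FIRST(A) = { ';', ε }

Productions for E:
  E → A A: FIRST = { ';', ε }
  E → A: FIRST = { ';', ε }
  E → ;: FIRST = { ';' }
  E → ε: FIRST = { ε }
Productions for A:
  A → ε: FIRST = { ε }
  A → ; E b: FIRST = { ';' }
  A → ; A A: FIRST = { ';' }

Conflict for E: E → A A and E → A
  Overlap: { ';', ε }
Conflict for E: E → A A and E → ;
  Overlap: { ';' }
Conflict for E: E → A A and E → ε
  Overlap: { ε }
Conflict for E: E → A and E → ;
  Overlap: { ';' }
Conflict for E: E → A and E → ε
  Overlap: { ε }
Conflict for A: A → ; E b and A → ; A A
  Overlap: { ';' }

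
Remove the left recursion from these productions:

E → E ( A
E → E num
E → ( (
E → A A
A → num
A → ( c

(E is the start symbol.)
E is directly left-recursive. The standard transformation for
  A → A α₁ | ... | A α_m | β₁ | ... | β_n
is
  A  → β₁ A' | ... | β_n A'
  A' → α₁ A' | ... | α_m A' | ε

E → ( ( becomes E → ( ( E'
E → A A becomes E → A A E'
E → E ( A becomes E' → ( A E'
E → E num becomes E' → num E'
Add E' → ε

Productions for other non-terminals are unchanged:
  A → num
  A → ( c

Resulting grammar:
E → ( ( E'
E → A A E'
E' → ( A E'
E' → num E'
E' → ε
A → num
A → ( c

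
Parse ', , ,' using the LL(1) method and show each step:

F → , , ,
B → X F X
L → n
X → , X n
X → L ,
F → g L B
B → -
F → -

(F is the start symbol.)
LL(1) parsing maintains a stack (initially the start symbol over $) and the input. At each step: if the stack top is a terminal, match it against the current input token; if it is a non-terminal N, replace it with the RHS of M[N, lookahead] (the unique production whose predict set contains the lookahead).

Stack is shown with the top on the left.

Stack    Input    Action
------------------------
F $      , , , $  output F → , , ,
, , , $  , , , $  match ','
, , $    , , $    match ','
, $      , $      match ','
$        $        accept

The string is accepted.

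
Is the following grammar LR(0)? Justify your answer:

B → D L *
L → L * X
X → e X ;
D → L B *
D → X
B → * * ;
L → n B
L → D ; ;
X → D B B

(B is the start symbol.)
No. Shift-reduce conflict between [D → X .] and [X → e X . ;]

A grammar is LR(0) if no state in the canonical LR(0) collection has:
  - both a shift item (dot before a terminal) and a complete item (shift-reduce conflict), or
  - two or more complete items (reduce-reduce conflict; the accept item [B' → B .] counts as a complete item here).

Augment with B' → B and build the canonical LR(0) collection (I0 = CLOSURE({[B' → . B]}), then GOTO on every symbol after a dot until no new states appear). It has 24 states:
  I0: { [B → . * * ;], [B → . D L *], [B' → . B], [D → . L B *], [D → . X], [L → . D ; ;], [L → . L * X], [L → . n B], [X → . D B B], [X → . e X ;] }  — shift
  I1: { [B → * . * ;] }  — shift
  I2: { [B' → B .] }  — accept
  I3: { [B → . * * ;], [B → . D L *], [B → D . L *], [D → . L B *], [D → . X], [L → . D ; ;], [L → . L * X], [L → . n B], [L → D . ; ;], [X → . D B B], [X → . e X ;], [X → D . B B] }  — shift
  I4: { [B → . * * ;], [B → . D L *], [D → . L B *], [D → . X], [D → L . B *], [L → . D ; ;], [L → . L * X], [L → . n B], [L → L . * X], [X → . D B B], [X → . e X ;] }  — shift
  I5: { [D → X .] }  — reduce
  I6: { [D → . L B *], [D → . X], [L → . D ; ;], [L → . L * X], [L → . n B], [X → . D B B], [X → . e X ;], [X → e . X ;] }  — shift
  I7: { [B → . * * ;], [B → . D L *], [D → . L B *], [D → . X], [L → . D ; ;], [L → . L * X], [L → . n B], [L → n . B], [X → . D B B], [X → . e X ;] }  — shift
  I8: { [L → n B .] }  — reduce
  I9: { [B → . * * ;], [B → . D L *], [D → . L B *], [D → . X], [L → . D ; ;], [L → . L * X], [L → . n B], [L → D . ; ;], [X → . D B B], [X → . e X ;], [X → D . B B] }  — shift
  I10: { [D → X .], [X → e X . ;] }  — shift, reduce
  I11: { [X → e X ; .] }  — reduce
  I12: { [L → D ; . ;] }  — shift
  I13: { [B → . * * ;], [B → . D L *], [D → . L B *], [D → . X], [L → . D ; ;], [L → . L * X], [L → . n B], [X → . D B B], [X → . e X ;], [X → D B . B] }  — shift
  I14: { [X → D B B .] }  — reduce
  I15: { [L → D ; ; .] }  — reduce
  I16: { [B → * . * ;], [D → . L B *], [D → . X], [L → . D ; ;], [L → . L * X], [L → . n B], [L → L * . X], [X → . D B B], [X → . e X ;] }  — shift
  I17: { [D → L B . *] }  — shift
  I18: { [D → L B * .] }  — reduce
  I19: { [B → * * . ;] }  — shift
  I20: { [D → X .], [L → L * X .] }  — 2 reduces
  I21: { [B → * * ; .] }  — reduce
  I22: { [B → . * * ;], [B → . D L *], [B → D L . *], [D → . L B *], [D → . X], [D → L . B *], [L → . D ; ;], [L → . L * X], [L → . n B], [L → L . * X], [X → . D B B], [X → . e X ;] }  — shift
  I23: { [B → * . * ;], [B → D L * .], [D → . L B *], [D → . X], [L → . D ; ;], [L → . L * X], [L → . n B], [L → L * . X], [X → . D B B], [X → . e X ;] }  — shift, reduce

Conflict in state I10:
  Shift-reduce conflict between [D → X .] and [X → e X . ;]
So the grammar is NOT LR(0).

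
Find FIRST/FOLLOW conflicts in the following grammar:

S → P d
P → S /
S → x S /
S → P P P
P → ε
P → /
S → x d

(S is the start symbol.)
A FIRST/FOLLOW conflict occurs when a non-terminal N has a nullable alternative N → β (β ⇒* ε) and another alternative N → α with FIRST(α) ∩ FOLLOW(N) ≠ ∅: on such a lookahead the parser cannot decide between expanding α and letting N vanish via β.

Nullable non-terminals: P, S.
FIRST sets used below: FIRST(S) = { '/', 'd', 'x', ε }, FIRST(P) = { '/', 'd', 'x', ε }

P: nullable alternative(s) P → ε; FOLLOW(P) = { $, '/', 'd', 'x' }
  P → S /: FIRST \ {ε} = { '/', 'd', 'x' } — overlaps FOLLOW(P) on { '/', 'd', 'x' }: CONFLICT
  P → ε: FIRST \ {ε} = { } — this is the only nullable alternative, skip
  P → /: FIRST \ {ε} = { '/' } — overlaps FOLLOW(P) on { '/' }: CONFLICT

S: nullable alternative(s) S → P P P; FOLLOW(S) = { $, '/' }
  S → P d: FIRST \ {ε} = { '/', 'd', 'x' } — overlaps FOLLOW(S) on { '/' }: CONFLICT
  S → x S /: FIRST \ {ε} = { 'x' } — disjoint from FOLLOW(S)
  S → P P P: FIRST \ {ε} = { '/', 'd', 'x' } — this is the only nullable alternative, skip
  S → x d: FIRST \ {ε} = { 'x' } — disjoint from FOLLOW(S)

So the grammar has 3 FIRST/FOLLOW conflicts (marked CONFLICT above).

Answer: Yes. S → P d with FOLLOW(S) on { '/' }; P → S '/' with FOLLOW(P) on { '/', 'd', 'x' }; P → '/' with FOLLOW(P) on { '/' }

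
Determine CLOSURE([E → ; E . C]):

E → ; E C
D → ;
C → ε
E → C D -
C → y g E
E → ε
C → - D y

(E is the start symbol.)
Start with: [E → ; E . C]
  [E → ; E . C] has the dot before C: add [C → .], [C → . y g E], [C → . - D y]
No further items can be added.

CLOSURE = { [C → . - D y], [C → . y g E], [C → .], [E → ; E . C] }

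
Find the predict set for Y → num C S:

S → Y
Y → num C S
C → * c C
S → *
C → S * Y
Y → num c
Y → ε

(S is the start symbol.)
{ 'num' }

PREDICT(Y → num C S) = (FIRST(RHS) \ {ε}) ∪ (FOLLOW(Y) if ε ∈ FIRST(RHS), i.e. RHS ⇒* ε)
FIRST(num C S) = { 'num' }
ε ∉ FIRST(num C S), so FOLLOW(Y) is not added.
PREDICT(Y → num C S) = { 'num' }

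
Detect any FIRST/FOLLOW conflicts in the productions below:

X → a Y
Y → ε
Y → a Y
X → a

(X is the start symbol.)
No FIRST/FOLLOW conflicts.

Nullable non-terminals: Y.

Y: nullable alternative(s) Y → ε; FOLLOW(Y) = { $ }
  Y → ε: FIRST \ {ε} = { } — this is the only nullable alternative, skip
  Y → a Y: FIRST \ {ε} = { 'a' } — disjoint from FOLLOW(Y)

X has no nullable alternative, so no FIRST/FOLLOW check is needed there.

No FIRST/FOLLOW conflicts found.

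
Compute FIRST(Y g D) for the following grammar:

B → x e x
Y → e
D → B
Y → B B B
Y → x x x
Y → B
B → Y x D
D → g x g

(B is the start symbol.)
FIRST sets of the non-terminals involved (from the grammar, by fixed-point iteration):
  FIRST(Y) = { 'e', 'x' }

To compute FIRST(Y g D), process the symbols left to right:
Symbol Y is a non-terminal. Add FIRST(Y) \ {ε} = { 'e', 'x' }
Y is not nullable (ε ∉ FIRST(Y)), so stop here.
FIRST(Y g D) = { 'e', 'x' }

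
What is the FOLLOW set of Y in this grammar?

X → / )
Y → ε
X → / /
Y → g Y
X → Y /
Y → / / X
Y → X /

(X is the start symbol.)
To compute FOLLOW(Y), find every occurrence of Y on a right-hand side N → α Y β: add FIRST(β) \ {ε}, and if β is empty or nullable also add FOLLOW(N). Iterate to a fixed point.

In Y → g Y: Y is at the end; this adds FOLLOW(Y) to itself — nothing new
In X → Y /: Y is followed by '/', add FIRST('/') \ {ε} = { '/' }

Taking the union: FOLLOW(Y) = { '/' }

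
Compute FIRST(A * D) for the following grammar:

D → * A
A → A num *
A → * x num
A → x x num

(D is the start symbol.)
{ '*', 'x' }

FIRST sets of the non-terminals involved (from the grammar, by fixed-point iteration):
  FIRST(A) = { '*', 'x' }

To compute FIRST(A * D), process the symbols left to right:
Symbol A is a non-terminal. Add FIRST(A) \ {ε} = { '*', 'x' }
A is not nullable (ε ∉ FIRST(A)), so stop here.
FIRST(A * D) = { '*', 'x' }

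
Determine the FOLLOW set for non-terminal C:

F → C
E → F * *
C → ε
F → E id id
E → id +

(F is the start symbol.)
{ $, '*' }

To compute FOLLOW(C), find every occurrence of C on a right-hand side N → α C β: add FIRST(β) \ {ε}, and if β is empty or nullable also add FOLLOW(N). Iterate to a fixed point.

In F → C: C is at the end, add FOLLOW(F)

The FOLLOW sets referred to above (computed the same way, to a fixed point):
  FOLLOW(F) = { $, '*' }

Taking the union: FOLLOW(C) = { $, '*' }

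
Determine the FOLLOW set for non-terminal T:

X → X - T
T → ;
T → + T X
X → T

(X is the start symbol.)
In X → X - T: T is at the end, add FOLLOW(X)
In T → + T X: T is followed by X, add FIRST(X) \ {ε} = { '+', ';' }
In X → T: T is at the end, add FOLLOW(X)

The FOLLOW sets referred to above (computed the same way, to a fixed point):
  FOLLOW(X) = { $, '+', '-', ';' }

Taking the union: FOLLOW(T) = { $, '+', '-', ';' }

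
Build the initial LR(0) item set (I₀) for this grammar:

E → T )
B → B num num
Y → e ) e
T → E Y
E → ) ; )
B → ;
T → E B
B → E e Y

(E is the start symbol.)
First, augment the grammar with E' → E
I₀ = CLOSURE({ [E' → . E] }):
  [E' → . E] has the dot before E: add [E → . T )], [E → . ) ; )]
  [E → . T )] has the dot before T: add [T → . E Y], [T → . E B]
No further items can be added.

I₀ = { [E → . ) ; )], [E → . T )], [E' → . E], [T → . E B], [T → . E Y] }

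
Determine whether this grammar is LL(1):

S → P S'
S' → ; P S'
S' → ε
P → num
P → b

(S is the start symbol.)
Yes, the grammar is LL(1).

A grammar is LL(1) if for each non-terminal N with multiple productions, the predict sets of those productions are pairwise disjoint, where PREDICT(N → α) = (FIRST(α) \ {ε}) ∪ (FOLLOW(N) if α ⇒* ε).

Relevant sets:
  FOLLOW(S') = { $ }

For S':
  PREDICT(S' → ';' P S') = { ';' }
  PREDICT(S' → ε) = { $ }
For P:
  PREDICT(P → num) = { 'num' }
  PREDICT(P → b) = { 'b' }
S has a single production, so nothing to check there.

All predict sets are disjoint. The grammar IS LL(1).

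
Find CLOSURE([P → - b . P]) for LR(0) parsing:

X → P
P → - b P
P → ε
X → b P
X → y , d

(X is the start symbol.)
{ [P → - b . P], [P → . - b P], [P → .] }

To compute CLOSURE, for each item [A → α.Bβ] where B is a non-terminal, add [B → .γ] for all productions B → γ; repeat for the newly added items until nothing changes.

Start with: [P → - b . P]
  [P → - b . P] has the dot before P: add [P → . - b P], [P → .]
No further items can be added.

CLOSURE = { [P → - b . P], [P → . - b P], [P → .] }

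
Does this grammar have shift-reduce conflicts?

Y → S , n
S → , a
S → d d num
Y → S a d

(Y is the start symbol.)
No shift-reduce conflicts

Augment with Y' → Y and build the canonical LR(0) collection (I0 = CLOSURE({[Y' → . Y]}), then GOTO on every symbol after a dot until no new states appear). It has 12 states:
  I0: { [S → . , a], [S → . d d num], [Y → . S , n], [Y → . S a d], [Y' → . Y] }  — shift
  I1: { [S → , . a] }  — shift
  I2: { [Y → S . , n], [Y → S . a d] }  — shift
  I3: { [Y' → Y .] }  — accept
  I4: { [S → d . d num] }  — shift
  I5: { [S → d d . num] }  — shift
  I6: { [S → d d num .] }  — reduce
  I7: { [Y → S , . n] }  — shift
  I8: { [Y → S a . d] }  — shift
  I9: { [Y → S a d .] }  — reduce
  I10: { [Y → S , n .] }  — reduce
  I11: { [S → , a .] }  — reduce

No state contains both a complete item and a shift item.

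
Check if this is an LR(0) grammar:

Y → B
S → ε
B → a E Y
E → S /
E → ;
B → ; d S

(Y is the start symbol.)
No. Shift-reduce conflict between [S → .] and [E → . ;]

A grammar is LR(0) if no state in the canonical LR(0) collection has:
  - both a shift item (dot before a terminal) and a complete item (shift-reduce conflict), or
  - two or more complete items (reduce-reduce conflict; the accept item [Y' → Y .] counts as a complete item here).

Augment with Y' → Y and build the canonical LR(0) collection (I0 = CLOSURE({[Y' → . Y]}), then GOTO on every symbol after a dot until no new states appear). It has 12 states:
  I0: { [B → . ; d S], [B → . a E Y], [Y → . B], [Y' → . Y] }  — shift
  I1: { [B → ; . d S] }  — shift
  I2: { [Y → B .] }  — reduce
  I3: { [Y' → Y .] }  — accept
  I4: { [B → a . E Y], [E → . ;], [E → . S /], [S → .] }  — shift, reduce
  I5: { [E → ; .] }  — reduce
  I6: { [B → . ; d S], [B → . a E Y], [B → a E . Y], [Y → . B] }  — shift
  I7: { [E → S . /] }  — shift
  I8: { [E → S / .] }  — reduce
  I9: { [B → a E Y .] }  — reduce
  I10: { [B → ; d . S], [S → .] }  — reduce
  I11: { [B → ; d S .] }  — reduce

Conflict in state I4:
  Shift-reduce conflict between [S → .] and [E → . ;]
So the grammar is NOT LR(0).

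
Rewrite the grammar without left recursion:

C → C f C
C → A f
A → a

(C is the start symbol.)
C → A f C'
C' → f C C'
C' → ε
A → a

C is directly left-recursive. The standard transformation for
  A → A α₁ | ... | A α_m | β₁ | ... | β_n
is
  A  → β₁ A' | ... | β_n A'
  A' → α₁ A' | ... | α_m A' | ε

C → A f becomes C → A f C'
C → C f C becomes C' → f C C'
Add C' → ε

Productions for other non-terminals are unchanged:
  A → a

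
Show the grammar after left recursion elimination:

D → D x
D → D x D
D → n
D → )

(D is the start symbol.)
D → n D'
D → ) D'
D' → x D'
D' → x D D'
D' → ε

D is directly left-recursive. The standard transformation for
  A → A α₁ | ... | A α_m | β₁ | ... | β_n
is
  A  → β₁ A' | ... | β_n A'
  A' → α₁ A' | ... | α_m A' | ε

D → n becomes D → n D'
D → ) becomes D → ) D'
D → D x becomes D' → x D'
D → D x D becomes D' → x D D'
Add D' → ε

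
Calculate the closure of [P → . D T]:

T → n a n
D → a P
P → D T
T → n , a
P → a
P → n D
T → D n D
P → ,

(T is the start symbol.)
Start with: [P → . D T]
  [P → . D T] has the dot before D: add [D → . a P]
No further items can be added.

CLOSURE = { [D → . a P], [P → . D T] }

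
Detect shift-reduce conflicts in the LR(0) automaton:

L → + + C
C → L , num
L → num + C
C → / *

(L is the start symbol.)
No shift-reduce conflicts

Augment with L' → L and build the canonical LR(0) collection (I0 = CLOSURE({[L' → . L]}), then GOTO on every symbol after a dot until no new states appear). It has 13 states:
  I0: { [L → . + + C], [L → . num + C], [L' → . L] }  — shift
  I1: { [L → + . + C] }  — shift
  I2: { [L' → L .] }  — accept
  I3: { [L → num . + C] }  — shift
  I4: { [C → . / *], [C → . L , num], [L → . + + C], [L → . num + C], [L → num + . C] }  — shift
  I5: { [C → / . *] }  — shift
  I6: { [L → num + C .] }  — reduce
  I7: { [C → L . , num] }  — shift
  I8: { [C → L , . num] }  — shift
  I9: { [C → L , num .] }  — reduce
  I10: { [C → / * .] }  — reduce
  I11: { [C → . / *], [C → . L , num], [L → + + . C], [L → . + + C], [L → . num + C] }  — shift
  I12: { [L → + + C .] }  — reduce

No state contains both a complete item and a shift item.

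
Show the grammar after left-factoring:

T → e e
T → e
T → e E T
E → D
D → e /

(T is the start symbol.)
T → e T'
T' → e
T' → ε
T' → E T
E → D
D → e /

Left-factoring transforms A → αβ₁ | αβ₂ into A → αA' and A' → β₁ | β₂
(α is the longest common prefix among the alternatives). Repeat until
no nonterminal has two alternatives with a common prefix.

Round 1: T has alternatives sharing prefix 'e'. Introduce T': T → e T'
  Add: T' → e
  Add: T' → ε
  Add: T' → E T

No remaining common prefixes — done.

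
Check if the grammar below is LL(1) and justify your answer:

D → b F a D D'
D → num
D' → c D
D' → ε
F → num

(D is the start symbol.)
A grammar is LL(1) if for each non-terminal N with multiple productions, the predict sets of those productions are pairwise disjoint, where PREDICT(N → α) = (FIRST(α) \ {ε}) ∪ (FOLLOW(N) if α ⇒* ε).

Relevant sets:
  FOLLOW(D') = { $, 'c' }

For D:
  PREDICT(D → b F a D D') = { 'b' }
  PREDICT(D → num) = { 'num' }
For D':
  PREDICT(D' → c D) = { 'c' }
  PREDICT(D' → ε) = { $, 'c' }
F has a single production, so nothing to check there.

Conflict found: Predict set conflict for D': { 'c' }
The grammar is NOT LL(1).

Answer: No. Predict set conflict for D': { 'c' }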